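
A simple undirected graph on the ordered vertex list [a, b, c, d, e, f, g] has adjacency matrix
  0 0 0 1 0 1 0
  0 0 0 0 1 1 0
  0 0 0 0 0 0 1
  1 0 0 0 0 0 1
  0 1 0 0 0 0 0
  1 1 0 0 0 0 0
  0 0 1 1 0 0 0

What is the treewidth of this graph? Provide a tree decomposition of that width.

Treewidth 1.
One such decomposition:
Bags: B1 = {c, g}  B2 = {d, g}  B3 = {a, d}  B4 = {a, f}  B5 = {b, f}  B6 = {b, e}
Tree: B1–B2, B2–B3, B3–B4, B4–B5, B5–B6

Every bag has size at most 2, so the width is 2 − 1 = 1 and tw(G) ≤ 1. Any graph with an edge has treewidth ≥ 1, and G has the edge c–g. Therefore the treewidth is 1.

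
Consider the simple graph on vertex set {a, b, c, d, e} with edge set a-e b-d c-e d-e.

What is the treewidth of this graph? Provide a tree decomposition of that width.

Treewidth 1.
One optimal decomposition is:
Bags: B1 = {d, e}  B2 = {c, e}  B3 = {b, d}  B4 = {a, e}
Tree: B1–B2, B1–B3, B1–B4

Every bag has size at most 2, so the width is 2 − 1 = 1 and tw(G) ≤ 1. Any graph with an edge has treewidth ≥ 1, and G has the edge d–e. Combining the bounds, tw(G) = 1.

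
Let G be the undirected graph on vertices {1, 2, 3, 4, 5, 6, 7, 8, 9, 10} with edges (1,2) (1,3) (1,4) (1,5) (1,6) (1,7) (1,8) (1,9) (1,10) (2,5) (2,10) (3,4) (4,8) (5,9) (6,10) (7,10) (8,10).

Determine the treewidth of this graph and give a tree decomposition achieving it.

Each bag holds 3 vertices, so the decomposition has width 2, which upper-bounds the treewidth. Conversely, {1, 3, 4} is a clique of size 3, and the vertices of any clique must share a bag in every tree decomposition; so some bag has ≥ 3 vertices and tw(G) ≥ 2. Therefore the treewidth is 2.

Treewidth 2.
One such decomposition:
Bags: B1 = {1, 2, 10}  B2 = {1, 8, 10}  B3 = {1, 6, 10}  B4 = {1, 4, 8}  B5 = {1, 7, 10}  B6 = {1, 3, 4}  B7 = {1, 2, 5}  B8 = {1, 5, 9}
Tree: B1–B2, B2–B3, B2–B4, B1–B5, B4–B6, B1–B7, B7–B8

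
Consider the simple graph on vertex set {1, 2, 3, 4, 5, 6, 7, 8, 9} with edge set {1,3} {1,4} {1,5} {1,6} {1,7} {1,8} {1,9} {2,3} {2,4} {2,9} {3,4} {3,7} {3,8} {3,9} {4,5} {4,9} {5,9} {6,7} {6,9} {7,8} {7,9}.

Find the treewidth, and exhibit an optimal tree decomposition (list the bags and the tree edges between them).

Treewidth 3.
One optimal decomposition is:
Bags: B1 = {1, 3, 7, 8}  B2 = {1, 3, 7, 9}  B3 = {1, 3, 4, 9}  B4 = {2, 3, 4, 9}  B5 = {1, 6, 7, 9}  B6 = {1, 4, 5, 9}
Tree: B1–B2, B2–B3, B3–B4, B2–B5, B3–B6

Each bag holds 4 vertices, so the decomposition has width 3, which upper-bounds the treewidth. Conversely, {1, 3, 7, 8} is a clique of size 4, and the vertices of any clique must share a bag in every tree decomposition; so some bag has ≥ 4 vertices and tw(G) ≥ 3. The upper and lower bounds meet at 3, so that is the treewidth.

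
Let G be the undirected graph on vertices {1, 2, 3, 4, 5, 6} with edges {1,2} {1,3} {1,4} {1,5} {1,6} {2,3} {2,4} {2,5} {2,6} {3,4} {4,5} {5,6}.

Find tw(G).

3

A width-3 tree decomposition is:
Bags: B1 = {1, 2, 5, 6}  B2 = {1, 2, 4, 5}  B3 = {1, 2, 3, 4}
Tree: B1–B2, B2–B3
Every bag has size at most 4, so the width is 4 − 1 = 3 and tw(G) ≤ 3. Conversely, {1, 2, 3, 4} is a clique of size 4, and the vertices of any clique must share a bag in every tree decomposition; so some bag has ≥ 4 vertices and tw(G) ≥ 3. Combining the bounds, tw(G) = 3.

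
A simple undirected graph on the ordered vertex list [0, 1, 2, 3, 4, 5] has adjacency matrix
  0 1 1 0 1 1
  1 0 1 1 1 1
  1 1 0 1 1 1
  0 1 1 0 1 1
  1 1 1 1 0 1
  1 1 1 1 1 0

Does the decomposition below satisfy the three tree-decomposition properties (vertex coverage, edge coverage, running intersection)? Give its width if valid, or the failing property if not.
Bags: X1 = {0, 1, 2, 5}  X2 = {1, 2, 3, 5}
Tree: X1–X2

A tree decomposition must satisfy three properties: every vertex lies in some bag; for every edge, both endpoints lie together in some bag; and for every vertex, the bags containing it form a connected subtree. Here vertex 4 appears in no bag, so the decomposition is invalid.

No — vertex 4 appears in no bag.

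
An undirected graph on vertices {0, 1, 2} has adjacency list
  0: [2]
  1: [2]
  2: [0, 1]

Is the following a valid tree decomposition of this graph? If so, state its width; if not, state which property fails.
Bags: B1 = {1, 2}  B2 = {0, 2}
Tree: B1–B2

Vertex coverage: the bags together contain {0, 1, 2}, the full vertex set. Edge coverage: each edge of G has both endpoints in at least one bag. Running intersection: for every vertex, the bags containing it form a connected subtree. All three properties hold, so this is a valid tree decomposition of width max|bag| − 1 = 1, and hence tw(G) ≤ 1.

Yes; width 1.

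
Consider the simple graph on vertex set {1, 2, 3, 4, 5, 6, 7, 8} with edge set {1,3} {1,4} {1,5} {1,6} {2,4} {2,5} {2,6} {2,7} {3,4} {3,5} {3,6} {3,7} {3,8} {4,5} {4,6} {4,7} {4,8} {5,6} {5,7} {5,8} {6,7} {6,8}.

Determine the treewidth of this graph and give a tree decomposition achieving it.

Treewidth 4.
Bags: B1 = {2, 4, 5, 6, 7}  B2 = {3, 4, 5, 6, 7}  B3 = {3, 4, 5, 6, 8}  B4 = {1, 3, 4, 5, 6}
Tree: B1–B2, B2–B3, B2–B4

The largest bag has 5 vertices, giving width 4; this decomposition certifies tw(G) ≤ 4. For the lower bound, the 5 vertices {2, 4, 5, 6, 7} are pairwise adjacent, and any tree decomposition puts a clique entirely inside one bag — forcing width ≥ 4. Hence tw(G) = 4 exactly.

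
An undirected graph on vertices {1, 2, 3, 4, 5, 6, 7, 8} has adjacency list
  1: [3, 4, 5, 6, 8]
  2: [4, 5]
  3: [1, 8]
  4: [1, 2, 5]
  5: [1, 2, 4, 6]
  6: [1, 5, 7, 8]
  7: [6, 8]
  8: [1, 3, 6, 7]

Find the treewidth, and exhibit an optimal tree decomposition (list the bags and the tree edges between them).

Treewidth 2.
One optimal decomposition is:
Bags: B1 = {1, 4, 5}  B2 = {1, 5, 6}  B3 = {1, 6, 8}  B4 = {2, 4, 5}  B5 = {6, 7, 8}  B6 = {1, 3, 8}
Tree: B1–B2, B2–B3, B1–B4, B3–B5, B3–B6

Each bag holds 3 vertices, so the decomposition has width 2, which upper-bounds the treewidth. For the lower bound, the 3 vertices {1, 3, 8} are pairwise adjacent, and any tree decomposition puts a clique entirely inside one bag — forcing width ≥ 2. Therefore the treewidth is 2.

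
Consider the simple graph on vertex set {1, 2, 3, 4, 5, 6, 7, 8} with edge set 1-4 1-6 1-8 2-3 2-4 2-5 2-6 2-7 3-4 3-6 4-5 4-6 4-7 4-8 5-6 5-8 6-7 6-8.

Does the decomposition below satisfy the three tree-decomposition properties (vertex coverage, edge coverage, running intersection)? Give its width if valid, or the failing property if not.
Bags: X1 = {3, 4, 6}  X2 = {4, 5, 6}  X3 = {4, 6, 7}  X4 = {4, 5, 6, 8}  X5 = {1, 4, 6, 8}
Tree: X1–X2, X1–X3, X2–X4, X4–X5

No — vertex 2 appears in no bag.

A tree decomposition must satisfy three properties: every vertex lies in some bag; for every edge, both endpoints lie together in some bag; and for every vertex, the bags containing it form a connected subtree. Here vertex 2 appears in no bag, so the decomposition is invalid.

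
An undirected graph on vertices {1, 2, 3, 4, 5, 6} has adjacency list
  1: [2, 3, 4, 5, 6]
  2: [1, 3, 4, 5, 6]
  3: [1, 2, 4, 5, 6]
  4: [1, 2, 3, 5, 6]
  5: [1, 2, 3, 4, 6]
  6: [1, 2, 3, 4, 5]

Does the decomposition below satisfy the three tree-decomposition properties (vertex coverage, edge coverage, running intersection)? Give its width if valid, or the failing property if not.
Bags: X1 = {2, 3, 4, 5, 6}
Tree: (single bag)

A tree decomposition must satisfy three properties: every vertex lies in some bag; for every edge, both endpoints lie together in some bag; and for every vertex, the bags containing it form a connected subtree. Here vertex 1 appears in no bag, so the decomposition is invalid.

No — vertex 1 appears in no bag.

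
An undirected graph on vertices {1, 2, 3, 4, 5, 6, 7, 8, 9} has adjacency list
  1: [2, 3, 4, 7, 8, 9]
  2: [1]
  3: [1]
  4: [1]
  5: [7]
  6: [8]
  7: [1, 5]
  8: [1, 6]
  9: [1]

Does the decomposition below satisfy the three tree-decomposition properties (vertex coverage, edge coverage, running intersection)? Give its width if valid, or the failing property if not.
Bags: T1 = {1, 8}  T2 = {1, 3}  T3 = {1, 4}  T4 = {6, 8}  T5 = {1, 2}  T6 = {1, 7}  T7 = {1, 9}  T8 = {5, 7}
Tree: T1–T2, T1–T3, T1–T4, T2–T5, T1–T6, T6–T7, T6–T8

Yes; width 1.

Vertex coverage: the bags together contain {1, 2, 3, 4, 5, 6, 7, 8, 9}, the full vertex set. Edge coverage: each edge of G has both endpoints in at least one bag. Running intersection: for every vertex, the bags containing it form a connected subtree. All three properties hold, so this is a valid tree decomposition of width max|bag| − 1 = 1, and hence tw(G) ≤ 1.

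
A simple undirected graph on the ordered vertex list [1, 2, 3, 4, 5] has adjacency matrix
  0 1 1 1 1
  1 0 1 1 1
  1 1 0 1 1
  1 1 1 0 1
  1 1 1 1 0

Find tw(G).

4

A width-4 tree decomposition is:
Bags: B1 = {1, 2, 3, 4, 5}
Tree: (single bag)
A single bag containing all 5 vertices is trivially a valid decomposition of width 4. Conversely, {1, 2, 3, 4, 5} is a clique of size 5, and the vertices of any clique must share a bag in every tree decomposition; so some bag has ≥ 5 vertices and tw(G) ≥ 4. The upper and lower bounds meet at 4, so that is the treewidth.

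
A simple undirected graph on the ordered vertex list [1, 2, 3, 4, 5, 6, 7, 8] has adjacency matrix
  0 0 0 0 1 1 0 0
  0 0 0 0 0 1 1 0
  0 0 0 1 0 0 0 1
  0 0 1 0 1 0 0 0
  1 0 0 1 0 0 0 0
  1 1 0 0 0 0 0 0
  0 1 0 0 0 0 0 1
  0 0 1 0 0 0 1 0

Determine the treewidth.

A width-2 tree decomposition is:
Bags: B1 = {3, 4, 5}  B2 = {1, 3, 5}  B3 = {1, 3, 6}  B4 = {2, 3, 6}  B5 = {2, 3, 7}  B6 = {3, 7, 8}
Tree: B1–B2, B2–B3, B3–B4, B4–B5, B5–B6
The largest bag has 3 vertices, giving width 2; this decomposition certifies tw(G) ≤ 2. For the lower bound, G contains the cycle 3–4–5–1–6–2–7–8–3, so G is not a forest; only forests have treewidth ≤ 1, hence tw(G) ≥ 2. Combining the bounds, tw(G) = 2.

2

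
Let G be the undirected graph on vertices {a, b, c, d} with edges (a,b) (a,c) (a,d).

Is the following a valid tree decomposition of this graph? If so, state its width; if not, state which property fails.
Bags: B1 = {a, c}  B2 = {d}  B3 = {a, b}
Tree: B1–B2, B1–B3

No — edge (a,d) lies in no bag.

A tree decomposition must satisfy three properties: every vertex lies in some bag; for every edge, both endpoints lie together in some bag; and for every vertex, the bags containing it form a connected subtree. Here edge (a,d) lies in no bag, so the decomposition is invalid.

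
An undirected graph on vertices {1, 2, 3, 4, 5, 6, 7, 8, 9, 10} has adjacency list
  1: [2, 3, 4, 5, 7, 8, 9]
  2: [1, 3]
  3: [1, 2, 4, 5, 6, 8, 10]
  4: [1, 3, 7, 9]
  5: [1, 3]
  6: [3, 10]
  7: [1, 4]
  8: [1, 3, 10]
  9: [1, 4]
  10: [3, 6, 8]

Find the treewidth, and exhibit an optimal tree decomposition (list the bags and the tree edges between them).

Treewidth 2.
One optimal decomposition is:
Bags: B1 = {1, 3, 8}  B2 = {1, 3, 4}  B3 = {1, 3, 5}  B4 = {1, 4, 7}  B5 = {1, 2, 3}  B6 = {3, 8, 10}  B7 = {3, 6, 10}  B8 = {1, 4, 9}
Tree: B1–B2, B1–B3, B2–B4, B3–B5, B1–B6, B6–B7, B2–B8

The largest bag has 3 vertices, giving width 2; this decomposition certifies tw(G) ≤ 2. For the lower bound, the 3 vertices {1, 4, 9} are pairwise adjacent, and any tree decomposition puts a clique entirely inside one bag — forcing width ≥ 2. The upper and lower bounds meet at 2, so that is the treewidth.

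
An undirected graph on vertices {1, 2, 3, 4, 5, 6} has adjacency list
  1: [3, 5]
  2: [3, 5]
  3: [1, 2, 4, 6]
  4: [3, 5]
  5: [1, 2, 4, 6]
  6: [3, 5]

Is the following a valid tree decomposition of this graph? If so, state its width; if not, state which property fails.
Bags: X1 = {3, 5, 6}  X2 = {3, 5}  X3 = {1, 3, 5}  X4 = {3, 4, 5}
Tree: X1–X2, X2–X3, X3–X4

No — vertex 2 appears in no bag.

A tree decomposition must satisfy three properties: every vertex lies in some bag; for every edge, both endpoints lie together in some bag; and for every vertex, the bags containing it form a connected subtree. Here vertex 2 appears in no bag, so the decomposition is invalid.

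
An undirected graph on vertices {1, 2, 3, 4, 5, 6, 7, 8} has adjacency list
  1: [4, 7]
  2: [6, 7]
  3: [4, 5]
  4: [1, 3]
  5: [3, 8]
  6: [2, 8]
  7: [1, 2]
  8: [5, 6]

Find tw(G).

A width-2 tree decomposition is:
Bags: B1 = {5, 6, 8}  B2 = {3, 5, 6}  B3 = {3, 4, 6}  B4 = {1, 4, 6}  B5 = {1, 6, 7}  B6 = {2, 6, 7}
Tree: B1–B2, B2–B3, B3–B4, B4–B5, B5–B6
Each bag holds 3 vertices, so the decomposition has width 2, which upper-bounds the treewidth. Since 6–8–5–3–4–1–7–2–6 is a cycle in G, G is not acyclic. Forests are exactly the graphs of treewidth ≤ 1, so tw(G) ≥ 2. Combining the bounds, tw(G) = 2.

2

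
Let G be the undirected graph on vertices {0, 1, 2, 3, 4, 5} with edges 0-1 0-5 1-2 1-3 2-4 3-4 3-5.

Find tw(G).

2

A width-2 tree decomposition is:
Bags: B1 = {0, 1, 5}  B2 = {1, 3, 5}  B3 = {1, 2, 3}  B4 = {2, 3, 4}
Tree: B1–B2, B2–B3, B3–B4
Each bag holds 3 vertices, so the decomposition has width 2, which upper-bounds the treewidth. Since 0–5–3–1–0 is a cycle in G, G is not acyclic. Forests are exactly the graphs of treewidth ≤ 1, so tw(G) ≥ 2. Hence tw(G) = 2 exactly.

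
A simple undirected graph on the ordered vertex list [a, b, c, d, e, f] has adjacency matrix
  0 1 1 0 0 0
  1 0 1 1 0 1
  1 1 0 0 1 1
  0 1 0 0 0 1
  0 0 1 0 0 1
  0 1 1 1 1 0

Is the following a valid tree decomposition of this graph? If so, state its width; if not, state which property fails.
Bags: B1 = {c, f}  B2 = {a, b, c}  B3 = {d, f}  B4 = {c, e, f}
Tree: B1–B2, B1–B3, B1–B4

A tree decomposition must satisfy three properties: every vertex lies in some bag; for every edge, both endpoints lie together in some bag; and for every vertex, the bags containing it form a connected subtree. Here edge (b,f) lies in no bag, so the decomposition is invalid.

No — edge (b,f) lies in no bag.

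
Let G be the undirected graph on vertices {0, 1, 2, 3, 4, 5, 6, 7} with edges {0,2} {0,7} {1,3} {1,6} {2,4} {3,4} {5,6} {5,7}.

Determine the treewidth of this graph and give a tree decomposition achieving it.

Treewidth 2.
One optimal decomposition is:
Bags: B1 = {5, 6, 7}  B2 = {0, 6, 7}  B3 = {0, 2, 6}  B4 = {2, 4, 6}  B5 = {3, 4, 6}  B6 = {1, 3, 6}
Tree: B1–B2, B2–B3, B3–B4, B4–B5, B5–B6

Each bag holds 3 vertices, so the decomposition has width 2, which upper-bounds the treewidth. For the lower bound, G contains the cycle 6–5–7–0–2–4–3–1–6, so G is not a forest; only forests have treewidth ≤ 1, hence tw(G) ≥ 2. Hence tw(G) = 2 exactly.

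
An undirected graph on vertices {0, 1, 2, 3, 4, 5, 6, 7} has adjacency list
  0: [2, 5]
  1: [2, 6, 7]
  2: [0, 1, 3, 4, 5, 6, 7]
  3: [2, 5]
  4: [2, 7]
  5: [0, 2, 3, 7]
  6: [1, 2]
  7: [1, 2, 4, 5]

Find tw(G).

A width-2 tree decomposition is:
Bags: B1 = {2, 5, 7}  B2 = {1, 2, 7}  B3 = {2, 3, 5}  B4 = {1, 2, 6}  B5 = {0, 2, 5}  B6 = {2, 4, 7}
Tree: B1–B2, B1–B3, B2–B4, B1–B5, B1–B6
Every bag has size at most 3, so the width is 3 − 1 = 2 and tw(G) ≤ 2. For the lower bound, the 3 vertices {1, 2, 6} are pairwise adjacent, and any tree decomposition puts a clique entirely inside one bag — forcing width ≥ 2. The upper and lower bounds meet at 2, so that is the treewidth.

2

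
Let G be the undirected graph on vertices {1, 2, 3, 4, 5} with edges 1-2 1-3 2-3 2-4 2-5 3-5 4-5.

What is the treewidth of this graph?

A width-2 tree decomposition is:
Bags: B1 = {2, 4, 5}  B2 = {2, 3, 5}  B3 = {1, 2, 3}
Tree: B1–B2, B2–B3
The largest bag has 3 vertices, giving width 2; this decomposition certifies tw(G) ≤ 2. For the lower bound, the 3 vertices {1, 2, 3} are pairwise adjacent, and any tree decomposition puts a clique entirely inside one bag — forcing width ≥ 2. Hence tw(G) = 2 exactly.

2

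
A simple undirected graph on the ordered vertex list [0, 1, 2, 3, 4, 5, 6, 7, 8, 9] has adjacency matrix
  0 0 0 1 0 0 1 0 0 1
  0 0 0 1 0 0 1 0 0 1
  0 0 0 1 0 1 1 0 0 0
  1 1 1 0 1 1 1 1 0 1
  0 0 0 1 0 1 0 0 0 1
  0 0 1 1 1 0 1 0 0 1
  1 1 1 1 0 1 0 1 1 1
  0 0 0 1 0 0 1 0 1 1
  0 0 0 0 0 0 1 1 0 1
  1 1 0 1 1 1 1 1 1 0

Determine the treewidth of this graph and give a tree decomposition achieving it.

The largest bag has 4 vertices, giving width 3; this decomposition certifies tw(G) ≤ 3. For the lower bound, the 4 vertices {6, 7, 8, 9} are pairwise adjacent, and any tree decomposition puts a clique entirely inside one bag — forcing width ≥ 3. Hence tw(G) = 3 exactly.

Treewidth 3.
One optimal decomposition is:
Bags: B1 = {3, 6, 7, 9}  B2 = {3, 5, 6, 9}  B3 = {1, 3, 6, 9}  B4 = {2, 3, 5, 6}  B5 = {0, 3, 6, 9}  B6 = {6, 7, 8, 9}  B7 = {3, 4, 5, 9}
Tree: B1–B2, B2–B3, B2–B4, B2–B5, B1–B6, B2–B7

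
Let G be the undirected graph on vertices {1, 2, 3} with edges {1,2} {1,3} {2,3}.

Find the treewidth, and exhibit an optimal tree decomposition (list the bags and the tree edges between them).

Treewidth 2.
One such decomposition:
Bags: B1 = {1, 2, 3}
Tree: (single bag)

With just one bag of size 3, the width is 3 − 1 = 2, so tw(G) ≤ 2. Conversely, {1, 2, 3} is a clique of size 3, and the vertices of any clique must share a bag in every tree decomposition; so some bag has ≥ 3 vertices and tw(G) ≥ 2. Combining the bounds, tw(G) = 2.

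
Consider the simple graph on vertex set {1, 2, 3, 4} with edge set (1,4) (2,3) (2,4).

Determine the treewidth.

A width-1 tree decomposition is:
Bags: B1 = {1, 4}  B2 = {2, 4}  B3 = {2, 3}
Tree: B1–B2, B2–B3
Every bag has size at most 2, so the width is 2 − 1 = 1 and tw(G) ≤ 1. Any graph with an edge has treewidth ≥ 1, and G has the edge 1–4. Hence tw(G) = 1 exactly.

1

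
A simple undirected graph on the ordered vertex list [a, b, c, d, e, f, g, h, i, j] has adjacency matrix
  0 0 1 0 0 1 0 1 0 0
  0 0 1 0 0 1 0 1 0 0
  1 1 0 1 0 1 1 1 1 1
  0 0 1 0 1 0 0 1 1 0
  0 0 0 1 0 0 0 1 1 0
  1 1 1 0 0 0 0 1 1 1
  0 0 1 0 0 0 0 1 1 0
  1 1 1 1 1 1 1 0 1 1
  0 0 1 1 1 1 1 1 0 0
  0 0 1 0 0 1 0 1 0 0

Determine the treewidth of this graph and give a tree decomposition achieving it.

Each bag holds 4 vertices, so the decomposition has width 3, which upper-bounds the treewidth. Conversely, {d, e, h, i} is a clique of size 4, and the vertices of any clique must share a bag in every tree decomposition; so some bag has ≥ 4 vertices and tw(G) ≥ 3. The upper and lower bounds meet at 3, so that is the treewidth.

Treewidth 3.
One such decomposition:
Bags: B1 = {c, f, h, i}  B2 = {c, g, h, i}  B3 = {b, c, f, h}  B4 = {c, d, h, i}  B5 = {c, f, h, j}  B6 = {a, c, f, h}  B7 = {d, e, h, i}
Tree: B1–B2, B1–B3, B1–B4, B3–B5, B3–B6, B4–B7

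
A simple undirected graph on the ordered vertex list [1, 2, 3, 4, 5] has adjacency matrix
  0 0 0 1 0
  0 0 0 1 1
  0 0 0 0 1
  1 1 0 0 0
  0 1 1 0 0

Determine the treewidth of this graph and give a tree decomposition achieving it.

Each bag holds 2 vertices, so the decomposition has width 1, which upper-bounds the treewidth. Any graph with an edge has treewidth ≥ 1, and G has the edge 3–5. Therefore the treewidth is 1.

Treewidth 1.
One such decomposition:
Bags: B1 = {3, 5}  B2 = {2, 5}  B3 = {2, 4}  B4 = {1, 4}
Tree: B1–B2, B2–B3, B3–B4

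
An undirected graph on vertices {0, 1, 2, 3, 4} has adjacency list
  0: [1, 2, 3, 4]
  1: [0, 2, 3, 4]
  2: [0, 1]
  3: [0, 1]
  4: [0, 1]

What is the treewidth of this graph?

2

A width-2 tree decomposition is:
Bags: B1 = {0, 1, 2}  B2 = {0, 1, 4}  B3 = {0, 1, 3}
Tree: B1–B2, B2–B3
The largest bag has 3 vertices, giving width 2; this decomposition certifies tw(G) ≤ 2. For the lower bound, the 3 vertices {0, 1, 2} are pairwise adjacent, and any tree decomposition puts a clique entirely inside one bag — forcing width ≥ 2. The upper and lower bounds meet at 2, so that is the treewidth.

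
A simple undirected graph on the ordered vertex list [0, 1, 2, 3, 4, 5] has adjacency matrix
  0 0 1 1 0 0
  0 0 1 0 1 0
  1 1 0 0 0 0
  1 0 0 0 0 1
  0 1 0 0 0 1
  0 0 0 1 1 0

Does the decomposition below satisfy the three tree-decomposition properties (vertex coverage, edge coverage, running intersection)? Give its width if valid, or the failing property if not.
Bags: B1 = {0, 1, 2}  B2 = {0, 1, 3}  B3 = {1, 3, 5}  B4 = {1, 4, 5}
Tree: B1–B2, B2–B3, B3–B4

Yes; width 2.

Vertex coverage: the bags together contain {0, 1, 2, 3, 4, 5}, the full vertex set. Edge coverage: each edge of G has both endpoints in at least one bag. Running intersection: for every vertex, the bags containing it form a connected subtree. All three properties hold, so this is a valid tree decomposition of width max|bag| − 1 = 2, and hence tw(G) ≤ 2.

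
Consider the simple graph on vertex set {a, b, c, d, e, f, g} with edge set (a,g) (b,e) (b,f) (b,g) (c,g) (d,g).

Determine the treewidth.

1

A width-1 tree decomposition is:
Bags: B1 = {d, g}  B2 = {b, g}  B3 = {c, g}  B4 = {b, e}  B5 = {a, g}  B6 = {b, f}
Tree: B1–B2, B2–B3, B2–B4, B1–B5, B2–B6
The largest bag has 2 vertices, giving width 1; this decomposition certifies tw(G) ≤ 1. Since G has at least one edge (e.g. d–g), it is not an edgeless graph, so tw(G) ≥ 1. Therefore the treewidth is 1.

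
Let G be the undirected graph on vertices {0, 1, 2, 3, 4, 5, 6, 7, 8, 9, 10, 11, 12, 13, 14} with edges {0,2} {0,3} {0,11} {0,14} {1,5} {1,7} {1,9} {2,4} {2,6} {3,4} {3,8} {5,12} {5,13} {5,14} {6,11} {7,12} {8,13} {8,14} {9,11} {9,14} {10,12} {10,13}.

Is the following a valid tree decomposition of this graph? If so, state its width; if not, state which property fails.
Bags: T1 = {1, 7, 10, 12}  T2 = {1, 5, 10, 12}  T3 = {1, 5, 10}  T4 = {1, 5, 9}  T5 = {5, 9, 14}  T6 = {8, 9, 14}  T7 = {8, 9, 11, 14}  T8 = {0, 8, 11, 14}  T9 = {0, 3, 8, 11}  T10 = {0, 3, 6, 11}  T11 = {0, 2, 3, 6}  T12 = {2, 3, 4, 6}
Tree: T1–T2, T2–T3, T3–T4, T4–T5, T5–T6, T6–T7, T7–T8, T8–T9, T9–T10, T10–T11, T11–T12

A tree decomposition must satisfy three properties: every vertex lies in some bag; for every edge, both endpoints lie together in some bag; and for every vertex, the bags containing it form a connected subtree. Here vertex 13 appears in no bag, so the decomposition is invalid.

No — vertex 13 appears in no bag.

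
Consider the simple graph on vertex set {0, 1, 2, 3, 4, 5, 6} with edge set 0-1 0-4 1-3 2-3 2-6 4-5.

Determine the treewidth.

A width-1 tree decomposition is:
Bags: B1 = {4, 5}  B2 = {0, 4}  B3 = {0, 1}  B4 = {1, 3}  B5 = {2, 3}  B6 = {2, 6}
Tree: B1–B2, B2–B3, B3–B4, B4–B5, B5–B6
Each bag holds 2 vertices, so the decomposition has width 1, which upper-bounds the treewidth. G has an edge, so its treewidth is at least 1. Hence tw(G) = 1 exactly.

1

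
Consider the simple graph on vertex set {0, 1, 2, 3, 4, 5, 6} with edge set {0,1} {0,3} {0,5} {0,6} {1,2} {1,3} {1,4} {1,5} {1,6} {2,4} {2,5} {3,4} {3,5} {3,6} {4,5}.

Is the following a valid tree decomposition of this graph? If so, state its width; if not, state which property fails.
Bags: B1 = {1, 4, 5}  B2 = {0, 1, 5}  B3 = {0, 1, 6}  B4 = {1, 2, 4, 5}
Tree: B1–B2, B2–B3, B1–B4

A tree decomposition must satisfy three properties: every vertex lies in some bag; for every edge, both endpoints lie together in some bag; and for every vertex, the bags containing it form a connected subtree. Here vertex 3 appears in no bag, so the decomposition is invalid.

No — vertex 3 appears in no bag.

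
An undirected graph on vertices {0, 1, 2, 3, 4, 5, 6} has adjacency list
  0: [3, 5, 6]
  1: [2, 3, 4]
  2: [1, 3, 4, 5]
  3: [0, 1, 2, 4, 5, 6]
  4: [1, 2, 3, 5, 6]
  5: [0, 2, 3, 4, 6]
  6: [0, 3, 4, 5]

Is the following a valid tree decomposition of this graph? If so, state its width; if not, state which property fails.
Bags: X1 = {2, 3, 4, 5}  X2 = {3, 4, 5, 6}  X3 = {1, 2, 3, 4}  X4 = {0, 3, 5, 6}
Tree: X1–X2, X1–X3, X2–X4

Vertex coverage: the bags together contain {0, 1, 2, 3, 4, 5, 6}, the full vertex set. Edge coverage: each edge of G has both endpoints in at least one bag. Running intersection: for every vertex, the bags containing it form a connected subtree. All three properties hold, so this is a valid tree decomposition of width max|bag| − 1 = 3, and hence tw(G) ≤ 3.

Yes; width 3.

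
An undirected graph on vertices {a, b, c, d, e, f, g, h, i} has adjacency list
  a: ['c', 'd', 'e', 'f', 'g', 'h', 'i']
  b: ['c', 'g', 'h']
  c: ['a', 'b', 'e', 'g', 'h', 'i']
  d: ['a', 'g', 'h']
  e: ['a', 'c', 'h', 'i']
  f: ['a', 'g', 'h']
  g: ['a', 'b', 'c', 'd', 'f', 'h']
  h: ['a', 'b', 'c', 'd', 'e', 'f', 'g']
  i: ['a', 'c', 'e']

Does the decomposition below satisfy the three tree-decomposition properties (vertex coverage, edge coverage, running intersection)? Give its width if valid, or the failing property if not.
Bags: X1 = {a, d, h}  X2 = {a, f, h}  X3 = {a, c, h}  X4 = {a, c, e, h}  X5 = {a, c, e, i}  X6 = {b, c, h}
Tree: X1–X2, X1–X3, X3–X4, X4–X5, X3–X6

No — vertex g appears in no bag.

A tree decomposition must satisfy three properties: every vertex lies in some bag; for every edge, both endpoints lie together in some bag; and for every vertex, the bags containing it form a connected subtree. Here vertex g appears in no bag, so the decomposition is invalid.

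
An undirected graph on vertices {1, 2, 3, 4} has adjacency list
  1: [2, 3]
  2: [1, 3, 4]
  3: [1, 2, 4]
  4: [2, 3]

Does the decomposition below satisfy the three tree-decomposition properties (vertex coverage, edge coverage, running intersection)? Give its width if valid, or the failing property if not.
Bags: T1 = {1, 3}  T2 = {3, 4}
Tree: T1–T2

A tree decomposition must satisfy three properties: every vertex lies in some bag; for every edge, both endpoints lie together in some bag; and for every vertex, the bags containing it form a connected subtree. Here vertex 2 appears in no bag, so the decomposition is invalid.

No — vertex 2 appears in no bag.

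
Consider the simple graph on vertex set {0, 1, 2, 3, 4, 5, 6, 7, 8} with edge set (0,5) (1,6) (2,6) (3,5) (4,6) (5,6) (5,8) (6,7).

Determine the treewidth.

1

A width-1 tree decomposition is:
Bags: B1 = {0, 5}  B2 = {5, 6}  B3 = {5, 8}  B4 = {6, 7}  B5 = {4, 6}  B6 = {2, 6}  B7 = {1, 6}  B8 = {3, 5}
Tree: B1–B2, B1–B3, B2–B4, B4–B5, B5–B6, B4–B7, B3–B8
Every bag has size at most 2, so the width is 2 − 1 = 1 and tw(G) ≤ 1. Any graph with an edge has treewidth ≥ 1, and G has the edge 5–0. Combining the bounds, tw(G) = 1.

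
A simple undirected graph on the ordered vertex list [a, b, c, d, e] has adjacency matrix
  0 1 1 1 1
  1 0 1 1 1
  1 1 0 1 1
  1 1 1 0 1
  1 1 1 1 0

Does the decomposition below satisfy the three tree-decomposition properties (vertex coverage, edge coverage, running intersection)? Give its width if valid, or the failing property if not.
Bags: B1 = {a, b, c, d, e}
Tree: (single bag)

Yes; width 4.

Vertex coverage: the bags together contain {a, b, c, d, e}, the full vertex set. Edge coverage: each edge of G has both endpoints in at least one bag. Running intersection: for every vertex, the bags containing it form a connected subtree. All three properties hold, so this is a valid tree decomposition of width max|bag| − 1 = 4, and hence tw(G) ≤ 4.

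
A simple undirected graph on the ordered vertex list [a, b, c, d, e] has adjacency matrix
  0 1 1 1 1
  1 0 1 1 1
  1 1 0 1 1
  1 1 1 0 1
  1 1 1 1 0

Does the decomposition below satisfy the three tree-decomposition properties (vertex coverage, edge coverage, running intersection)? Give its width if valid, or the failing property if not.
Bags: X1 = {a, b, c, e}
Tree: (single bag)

No — vertex d appears in no bag.

A tree decomposition must satisfy three properties: every vertex lies in some bag; for every edge, both endpoints lie together in some bag; and for every vertex, the bags containing it form a connected subtree. Here vertex d appears in no bag, so the decomposition is invalid.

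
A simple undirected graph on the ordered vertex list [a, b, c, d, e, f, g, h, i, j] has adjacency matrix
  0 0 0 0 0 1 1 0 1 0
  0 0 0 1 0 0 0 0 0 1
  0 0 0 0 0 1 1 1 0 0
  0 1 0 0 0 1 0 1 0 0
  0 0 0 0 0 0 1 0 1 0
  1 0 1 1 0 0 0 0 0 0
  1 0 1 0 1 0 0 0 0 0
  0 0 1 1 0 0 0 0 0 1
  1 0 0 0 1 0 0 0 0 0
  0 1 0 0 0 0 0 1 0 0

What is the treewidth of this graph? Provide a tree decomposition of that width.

The largest bag has 3 vertices, giving width 2; this decomposition certifies tw(G) ≤ 2. Since j–b–d–h–j is a cycle in G, G is not acyclic. Forests are exactly the graphs of treewidth ≤ 1, so tw(G) ≥ 2. Combining the bounds, tw(G) = 2.

Treewidth 2.
Bags: B1 = {b, h, j}  B2 = {b, d, h}  B3 = {c, d, h}  B4 = {c, d, f}  B5 = {c, f, g}  B6 = {a, f, g}  B7 = {a, e, g}  B8 = {a, e, i}
Tree: B1–B2, B2–B3, B3–B4, B4–B5, B5–B6, B6–B7, B7–B8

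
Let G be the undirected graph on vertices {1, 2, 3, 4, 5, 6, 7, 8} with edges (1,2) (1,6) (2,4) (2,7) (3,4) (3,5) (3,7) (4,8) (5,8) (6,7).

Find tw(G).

A width-2 tree decomposition is:
Bags: B1 = {3, 5, 8}  B2 = {3, 4, 8}  B3 = {3, 4, 7}  B4 = {2, 4, 7}  B5 = {2, 6, 7}  B6 = {1, 2, 6}
Tree: B1–B2, B2–B3, B3–B4, B4–B5, B5–B6
Each bag holds 3 vertices, so the decomposition has width 2, which upper-bounds the treewidth. For the lower bound, G contains the cycle 5–8–4–3–5, so G is not a forest; only forests have treewidth ≤ 1, hence tw(G) ≥ 2. Combining the bounds, tw(G) = 2.

2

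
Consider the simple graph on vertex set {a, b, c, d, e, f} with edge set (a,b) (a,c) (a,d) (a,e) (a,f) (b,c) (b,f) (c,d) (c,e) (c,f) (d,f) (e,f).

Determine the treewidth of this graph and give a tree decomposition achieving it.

Each bag holds 4 vertices, so the decomposition has width 3, which upper-bounds the treewidth. Conversely, {a, c, d, f} is a clique of size 4, and the vertices of any clique must share a bag in every tree decomposition; so some bag has ≥ 4 vertices and tw(G) ≥ 3. Combining the bounds, tw(G) = 3.

Treewidth 3.
One optimal decomposition is:
Bags: B1 = {a, b, c, f}  B2 = {a, c, e, f}  B3 = {a, c, d, f}
Tree: B1–B2, B1–B3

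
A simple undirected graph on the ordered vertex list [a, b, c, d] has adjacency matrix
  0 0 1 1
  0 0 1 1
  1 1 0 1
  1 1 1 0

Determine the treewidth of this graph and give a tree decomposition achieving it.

Treewidth 2.
One optimal decomposition is:
Bags: B1 = {b, c, d}  B2 = {a, c, d}
Tree: B1–B2

The largest bag has 3 vertices, giving width 2; this decomposition certifies tw(G) ≤ 2. Conversely, {a, c, d} is a clique of size 3, and the vertices of any clique must share a bag in every tree decomposition; so some bag has ≥ 3 vertices and tw(G) ≥ 2. Therefore the treewidth is 2.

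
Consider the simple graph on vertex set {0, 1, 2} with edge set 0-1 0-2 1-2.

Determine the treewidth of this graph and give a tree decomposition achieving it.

Treewidth 2.
One such decomposition:
Bags: B1 = {0, 1, 2}
Tree: (single bag)

With just one bag of size 3, the width is 3 − 1 = 2, so tw(G) ≤ 2. Conversely, {0, 1, 2} is a clique of size 3, and the vertices of any clique must share a bag in every tree decomposition; so some bag has ≥ 3 vertices and tw(G) ≥ 2. Hence tw(G) = 2 exactly.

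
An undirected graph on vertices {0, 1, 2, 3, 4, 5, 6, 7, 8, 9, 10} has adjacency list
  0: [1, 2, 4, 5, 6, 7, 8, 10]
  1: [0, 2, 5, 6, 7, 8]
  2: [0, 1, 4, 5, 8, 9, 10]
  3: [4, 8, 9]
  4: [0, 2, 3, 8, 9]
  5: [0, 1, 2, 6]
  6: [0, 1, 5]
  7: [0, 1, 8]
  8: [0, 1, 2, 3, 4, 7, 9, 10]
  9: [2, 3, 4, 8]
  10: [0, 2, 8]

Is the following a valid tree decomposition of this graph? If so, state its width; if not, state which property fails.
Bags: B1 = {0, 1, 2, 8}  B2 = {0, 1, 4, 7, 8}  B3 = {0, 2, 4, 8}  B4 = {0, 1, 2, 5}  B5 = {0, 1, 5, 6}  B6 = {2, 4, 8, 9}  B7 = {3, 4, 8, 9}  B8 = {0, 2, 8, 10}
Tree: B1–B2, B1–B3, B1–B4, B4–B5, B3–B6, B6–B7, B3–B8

A tree decomposition must satisfy three properties: every vertex lies in some bag; for every edge, both endpoints lie together in some bag; and for every vertex, the bags containing it form a connected subtree. Here bags containing vertex 4 are not connected in the tree, so the decomposition is invalid.

No — bags containing vertex 4 are not connected in the tree.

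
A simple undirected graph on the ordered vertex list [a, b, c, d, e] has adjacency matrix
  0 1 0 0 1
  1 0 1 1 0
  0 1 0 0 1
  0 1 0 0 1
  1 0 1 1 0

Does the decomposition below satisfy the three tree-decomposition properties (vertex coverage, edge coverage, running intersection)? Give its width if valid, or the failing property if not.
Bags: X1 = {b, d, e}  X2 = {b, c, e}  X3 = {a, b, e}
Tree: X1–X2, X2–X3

Yes; width 2.

Vertex coverage: the bags together contain {a, b, c, d, e}, the full vertex set. Edge coverage: each edge of G has both endpoints in at least one bag. Running intersection: for every vertex, the bags containing it form a connected subtree. All three properties hold, so this is a valid tree decomposition of width max|bag| − 1 = 2, and hence tw(G) ≤ 2.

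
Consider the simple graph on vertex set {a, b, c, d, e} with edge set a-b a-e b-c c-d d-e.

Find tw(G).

A width-2 tree decomposition is:
Bags: B1 = {a, d, e}  B2 = {a, c, d}  B3 = {a, b, c}
Tree: B1–B2, B2–B3
Every bag has size at most 3, so the width is 3 − 1 = 2 and tw(G) ≤ 2. The edges a–e–d–c–b–a form a cycle, so G is not a tree and its treewidth is at least 2. Therefore the treewidth is 2.

2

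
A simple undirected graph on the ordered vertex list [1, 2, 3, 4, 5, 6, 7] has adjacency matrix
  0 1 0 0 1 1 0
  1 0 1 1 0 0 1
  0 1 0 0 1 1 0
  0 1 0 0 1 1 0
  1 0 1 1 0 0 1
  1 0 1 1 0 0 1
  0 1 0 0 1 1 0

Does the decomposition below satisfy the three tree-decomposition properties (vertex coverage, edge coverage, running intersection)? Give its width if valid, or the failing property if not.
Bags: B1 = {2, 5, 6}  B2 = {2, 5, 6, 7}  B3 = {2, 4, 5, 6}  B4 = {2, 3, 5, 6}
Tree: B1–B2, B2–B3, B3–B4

A tree decomposition must satisfy three properties: every vertex lies in some bag; for every edge, both endpoints lie together in some bag; and for every vertex, the bags containing it form a connected subtree. Here vertex 1 appears in no bag, so the decomposition is invalid.

No — vertex 1 appears in no bag.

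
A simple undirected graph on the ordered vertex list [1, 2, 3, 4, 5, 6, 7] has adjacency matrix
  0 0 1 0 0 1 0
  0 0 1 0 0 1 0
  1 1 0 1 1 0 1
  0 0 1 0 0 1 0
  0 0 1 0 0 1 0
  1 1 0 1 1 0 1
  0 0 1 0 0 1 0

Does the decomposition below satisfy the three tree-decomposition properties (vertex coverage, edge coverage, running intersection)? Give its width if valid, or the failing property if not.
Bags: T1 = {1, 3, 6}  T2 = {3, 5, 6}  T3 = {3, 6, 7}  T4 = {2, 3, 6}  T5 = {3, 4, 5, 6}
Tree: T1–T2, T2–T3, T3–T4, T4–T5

No — bags containing vertex 5 are not connected in the tree.

A tree decomposition must satisfy three properties: every vertex lies in some bag; for every edge, both endpoints lie together in some bag; and for every vertex, the bags containing it form a connected subtree. Here bags containing vertex 5 are not connected in the tree, so the decomposition is invalid.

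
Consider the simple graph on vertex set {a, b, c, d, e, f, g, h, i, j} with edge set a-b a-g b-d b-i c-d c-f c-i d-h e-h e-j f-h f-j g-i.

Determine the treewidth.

2

A width-2 tree decomposition is:
Bags: B1 = {a, g, i}  B2 = {a, b, i}  B3 = {b, c, i}  B4 = {b, c, d}  B5 = {c, d, f}  B6 = {d, f, h}  B7 = {f, h, j}  B8 = {e, h, j}
Tree: B1–B2, B2–B3, B3–B4, B4–B5, B5–B6, B6–B7, B7–B8
Every bag has size at most 3, so the width is 3 − 1 = 2 and tw(G) ≤ 2. The edges g–a–b–i–g form a cycle, so G is not a tree and its treewidth is at least 2. Combining the bounds, tw(G) = 2.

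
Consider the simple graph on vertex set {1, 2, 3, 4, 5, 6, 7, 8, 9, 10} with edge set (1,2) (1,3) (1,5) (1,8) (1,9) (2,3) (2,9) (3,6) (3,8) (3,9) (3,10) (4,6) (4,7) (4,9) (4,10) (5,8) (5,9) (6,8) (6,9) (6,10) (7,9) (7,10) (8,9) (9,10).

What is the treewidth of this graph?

3

A width-3 tree decomposition is:
Bags: B1 = {4, 6, 9, 10}  B2 = {3, 6, 9, 10}  B3 = {3, 6, 8, 9}  B4 = {4, 7, 9, 10}  B5 = {1, 3, 8, 9}  B6 = {1, 2, 3, 9}  B7 = {1, 5, 8, 9}
Tree: B1–B2, B2–B3, B1–B4, B3–B5, B5–B6, B5–B7
The largest bag has 4 vertices, giving width 3; this decomposition certifies tw(G) ≤ 3. On the other hand G contains the 4-clique {1, 3, 8, 9}. A clique must lie in a single bag of any decomposition, so no decomposition can have width below 3. Combining the bounds, tw(G) = 3.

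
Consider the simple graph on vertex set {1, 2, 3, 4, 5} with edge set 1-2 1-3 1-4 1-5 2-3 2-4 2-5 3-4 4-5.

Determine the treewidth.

A width-3 tree decomposition is:
Bags: B1 = {1, 2, 4, 5}  B2 = {1, 2, 3, 4}
Tree: B1–B2
Each bag holds 4 vertices, so the decomposition has width 3, which upper-bounds the treewidth. For the lower bound, the 4 vertices {1, 2, 3, 4} are pairwise adjacent, and any tree decomposition puts a clique entirely inside one bag — forcing width ≥ 3. Therefore the treewidth is 3.

3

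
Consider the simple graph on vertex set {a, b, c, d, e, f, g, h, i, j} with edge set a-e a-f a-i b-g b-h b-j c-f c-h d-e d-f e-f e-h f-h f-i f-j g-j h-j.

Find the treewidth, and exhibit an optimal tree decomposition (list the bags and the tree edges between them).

Treewidth 2.
One such decomposition:
Bags: B1 = {b, h, j}  B2 = {f, h, j}  B3 = {e, f, h}  B4 = {d, e, f}  B5 = {b, g, j}  B6 = {a, e, f}  B7 = {c, f, h}  B8 = {a, f, i}
Tree: B1–B2, B2–B3, B3–B4, B1–B5, B3–B6, B2–B7, B6–B8

Every bag has size at most 3, so the width is 3 − 1 = 2 and tw(G) ≤ 2. On the other hand G contains the 3-clique {b, g, j}. A clique must lie in a single bag of any decomposition, so no decomposition can have width below 2. Therefore the treewidth is 2.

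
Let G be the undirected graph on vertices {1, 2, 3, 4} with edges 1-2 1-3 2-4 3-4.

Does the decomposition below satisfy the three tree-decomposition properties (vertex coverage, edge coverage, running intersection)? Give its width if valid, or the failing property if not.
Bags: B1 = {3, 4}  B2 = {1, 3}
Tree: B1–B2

No — vertex 2 appears in no bag.

A tree decomposition must satisfy three properties: every vertex lies in some bag; for every edge, both endpoints lie together in some bag; and for every vertex, the bags containing it form a connected subtree. Here vertex 2 appears in no bag, so the decomposition is invalid.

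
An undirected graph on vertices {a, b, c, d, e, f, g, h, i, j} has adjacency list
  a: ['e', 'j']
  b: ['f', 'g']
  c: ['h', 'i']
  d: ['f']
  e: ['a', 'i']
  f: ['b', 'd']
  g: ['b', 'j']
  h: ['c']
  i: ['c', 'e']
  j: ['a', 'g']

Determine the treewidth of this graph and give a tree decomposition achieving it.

Every bag has size at most 2, so the width is 2 − 1 = 1 and tw(G) ≤ 1. G has an edge, so its treewidth is at least 1. The upper and lower bounds meet at 1, so that is the treewidth.

Treewidth 1.
Bags: B1 = {c, h}  B2 = {c, i}  B3 = {e, i}  B4 = {a, e}  B5 = {a, j}  B6 = {g, j}  B7 = {b, g}  B8 = {b, f}  B9 = {d, f}
Tree: B1–B2, B2–B3, B3–B4, B4–B5, B5–B6, B6–B7, B7–B8, B8–B9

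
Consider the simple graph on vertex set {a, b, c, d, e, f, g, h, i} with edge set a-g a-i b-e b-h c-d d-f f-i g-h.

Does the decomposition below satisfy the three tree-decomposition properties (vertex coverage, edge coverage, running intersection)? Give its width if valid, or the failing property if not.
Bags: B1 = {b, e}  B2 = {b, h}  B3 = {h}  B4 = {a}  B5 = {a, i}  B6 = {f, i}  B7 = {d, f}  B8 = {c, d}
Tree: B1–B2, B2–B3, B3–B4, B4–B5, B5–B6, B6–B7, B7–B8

A tree decomposition must satisfy three properties: every vertex lies in some bag; for every edge, both endpoints lie together in some bag; and for every vertex, the bags containing it form a connected subtree. Here vertex g appears in no bag, so the decomposition is invalid.

No — vertex g appears in no bag.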